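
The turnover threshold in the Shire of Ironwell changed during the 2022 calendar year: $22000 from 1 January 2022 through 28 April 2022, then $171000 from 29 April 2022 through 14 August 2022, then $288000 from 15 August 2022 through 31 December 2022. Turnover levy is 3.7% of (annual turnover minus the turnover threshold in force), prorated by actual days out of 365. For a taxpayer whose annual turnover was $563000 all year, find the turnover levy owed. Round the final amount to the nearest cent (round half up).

$14637.71

1 January – 28 April 2022: 118 days, exemption $22000 → ($563000 − $22000) × 3.7% × 118/365 = $6471.2493
29 April – 14 August 2022: 108 days, exemption $171000 → ($563000 − $171000) × 3.7% × 108/365 = $4291.5945
15 August – 31 December 2022: 139 days, exemption $288000 → ($563000 − $288000) × 3.7% × 139/365 = $3874.8630
Total = $14637.7068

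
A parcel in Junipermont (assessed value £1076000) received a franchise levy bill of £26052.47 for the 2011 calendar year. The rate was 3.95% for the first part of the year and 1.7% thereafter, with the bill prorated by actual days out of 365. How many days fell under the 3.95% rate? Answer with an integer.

117 days

Let d = days at the first rate; then 365 − d days at the second rate.
£1076000 × [3.95%·d + 1.7%·(365−d)] / 365 = £26052.47
Solving gives d = 117, so the new rate took effect on 28 Apr 2011.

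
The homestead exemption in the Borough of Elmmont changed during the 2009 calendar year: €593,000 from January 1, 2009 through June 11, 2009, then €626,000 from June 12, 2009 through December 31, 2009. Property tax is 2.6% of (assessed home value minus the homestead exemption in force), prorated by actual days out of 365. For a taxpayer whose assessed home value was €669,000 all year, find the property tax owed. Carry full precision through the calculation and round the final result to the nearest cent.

January 1 – June 11, 2009: 162 days, exemption €593,000 → (€669,000 − €593,000) × 2.6% × 162/365 = €877.0192
June 12 – December 31, 2009: 203 days, exemption €626,000 → (€669,000 − €626,000) × 2.6% × 203/365 = €621.7918
Total = €1,498.8110

€1,498.81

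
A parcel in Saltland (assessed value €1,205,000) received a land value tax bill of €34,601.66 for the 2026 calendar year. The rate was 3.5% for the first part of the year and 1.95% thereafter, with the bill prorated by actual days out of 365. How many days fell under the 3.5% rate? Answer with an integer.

217 days

Let d = days at the first rate; then 365 − d days at the second rate.
€1,205,000 × [3.5%·d + 1.95%·(365−d)] / 365 = €34,601.66
Solving gives d = 217, so the new rate took effect on 6 August 2026.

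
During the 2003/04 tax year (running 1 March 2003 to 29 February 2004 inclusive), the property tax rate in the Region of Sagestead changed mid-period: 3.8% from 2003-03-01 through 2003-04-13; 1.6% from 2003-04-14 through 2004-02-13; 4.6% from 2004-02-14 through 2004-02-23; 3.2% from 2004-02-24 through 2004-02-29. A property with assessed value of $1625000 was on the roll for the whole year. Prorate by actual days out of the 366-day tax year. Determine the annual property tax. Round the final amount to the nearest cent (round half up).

2003-03-01 to 2003-04-13: 44 days at 3.8% → $1625000 × 3.8% × 44/366 = $7423.4973
2003-04-14 to 2004-02-13: 306 days at 1.6% → $1625000 × 1.6% × 306/366 = $21737.7049
2004-02-14 to 2004-02-23: 10 days at 4.6% → $1625000 × 4.6% × 10/366 = $2042.3497
2004-02-24 to 2004-02-29: 6 days at 3.2% → $1625000 × 3.2% × 6/366 = $852.4590
Total = $32056.0109

$32056.01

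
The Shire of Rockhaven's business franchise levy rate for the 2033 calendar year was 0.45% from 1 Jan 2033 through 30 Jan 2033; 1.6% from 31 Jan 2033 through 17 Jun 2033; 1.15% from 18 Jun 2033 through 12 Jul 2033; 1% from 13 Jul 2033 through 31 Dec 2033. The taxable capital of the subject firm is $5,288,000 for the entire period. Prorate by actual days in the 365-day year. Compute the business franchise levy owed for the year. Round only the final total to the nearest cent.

$63,028.61

1 Jan – 30 Jan 2033: 30 days at 0.45% → $5,288,000 × 0.45% × 30/365 = $1,955.8356
31 Jan – 17 Jun 2033: 138 days at 1.6% → $5,288,000 × 1.6% × 138/365 = $31,988.7781
18 Jun – 12 Jul 2033: 25 days at 1.15% → $5,288,000 × 1.15% × 25/365 = $4,165.2055
13 Jul – 31 Dec 2033: 172 days at 1% → $5,288,000 × 1% × 172/365 = $24,918.7945
Total = $63,028.6137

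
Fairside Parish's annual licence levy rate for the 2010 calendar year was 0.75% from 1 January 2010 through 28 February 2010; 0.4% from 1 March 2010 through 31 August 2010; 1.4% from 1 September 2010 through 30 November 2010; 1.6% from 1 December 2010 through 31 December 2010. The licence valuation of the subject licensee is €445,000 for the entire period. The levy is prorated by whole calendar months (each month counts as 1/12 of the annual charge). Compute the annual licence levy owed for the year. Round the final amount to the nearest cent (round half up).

€3,597.08

1 January – 28 February 2010: 2 months at 0.75% → €445,000 × 0.75% × 2/12 = €556.2500
1 March – 31 August 2010: 6 months at 0.4% → €445,000 × 0.4% × 6/12 = €890.0000
1 September – 30 November 2010: 3 months at 1.4% → €445,000 × 1.4% × 3/12 = €1,557.5000
1 December – 31 December 2010: 1 month at 1.6% → €445,000 × 1.6% × 1/12 = €593.3333
Total = €3,597.0833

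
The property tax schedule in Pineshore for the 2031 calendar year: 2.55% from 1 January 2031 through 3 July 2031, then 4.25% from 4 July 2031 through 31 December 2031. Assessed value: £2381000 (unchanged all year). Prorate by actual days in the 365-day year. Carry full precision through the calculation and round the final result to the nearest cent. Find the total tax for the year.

1 January – 3 July 2031: 184 days at 2.55% → £2381000 × 2.55% × 184/365 = £30607.2658
4 July – 31 December 2031: 181 days at 4.25% → £2381000 × 4.25% × 181/365 = £50180.3904
Total = £80787.6562

£80787.66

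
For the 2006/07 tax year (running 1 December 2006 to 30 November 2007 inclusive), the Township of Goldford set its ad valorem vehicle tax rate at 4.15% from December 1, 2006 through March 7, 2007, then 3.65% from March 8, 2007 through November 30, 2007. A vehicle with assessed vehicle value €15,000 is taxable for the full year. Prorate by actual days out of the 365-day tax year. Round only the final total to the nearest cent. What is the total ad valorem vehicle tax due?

December 1, 2006 – March 7, 2007: 97 days at 4.15% → €15,000 × 4.15% × 97/365 = €165.4315
March 8 – November 30, 2007: 268 days at 3.65% → €15,000 × 3.65% × 268/365 = €402.0000
Total = €567.4315

€567.43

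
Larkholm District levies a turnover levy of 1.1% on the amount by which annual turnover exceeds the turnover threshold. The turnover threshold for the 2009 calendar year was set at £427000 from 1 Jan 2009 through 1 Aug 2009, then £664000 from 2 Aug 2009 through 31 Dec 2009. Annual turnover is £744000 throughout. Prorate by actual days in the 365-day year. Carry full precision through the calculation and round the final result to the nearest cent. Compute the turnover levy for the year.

1 Jan – 1 Aug 2009: 213 days, exemption £427000 → (£744000 − £427000) × 1.1% × 213/365 = £2034.8795
2 Aug – 31 Dec 2009: 152 days, exemption £664000 → (£744000 − £664000) × 1.1% × 152/365 = £366.4658
Total = £2401.3452

£2401.35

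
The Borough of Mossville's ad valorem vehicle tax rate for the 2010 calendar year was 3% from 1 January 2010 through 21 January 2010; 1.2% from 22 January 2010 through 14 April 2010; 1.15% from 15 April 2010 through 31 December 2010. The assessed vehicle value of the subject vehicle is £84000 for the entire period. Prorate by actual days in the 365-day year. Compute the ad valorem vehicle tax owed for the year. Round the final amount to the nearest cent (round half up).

1 January – 21 January 2010: 21 days at 3% → £84000 × 3% × 21/365 = £144.9863
22 January – 14 April 2010: 83 days at 1.2% → £84000 × 1.2% × 83/365 = £229.2164
15 April – 31 December 2010: 261 days at 1.15% → £84000 × 1.15% × 261/365 = £690.7562
Total = £1064.9589

£1064.96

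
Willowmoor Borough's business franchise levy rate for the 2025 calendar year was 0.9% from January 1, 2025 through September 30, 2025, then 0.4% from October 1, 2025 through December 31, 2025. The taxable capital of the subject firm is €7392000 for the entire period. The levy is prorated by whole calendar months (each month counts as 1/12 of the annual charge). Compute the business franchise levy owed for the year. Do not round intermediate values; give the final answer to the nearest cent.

January 1 – September 30, 2025: 9 months at 0.9% → €7392000 × 0.9% × 9/12 = €49896.0000
October 1 – December 31, 2025: 3 months at 0.4% → €7392000 × 0.4% × 3/12 = €7392.0000
Total = €57288.0000

€57288.00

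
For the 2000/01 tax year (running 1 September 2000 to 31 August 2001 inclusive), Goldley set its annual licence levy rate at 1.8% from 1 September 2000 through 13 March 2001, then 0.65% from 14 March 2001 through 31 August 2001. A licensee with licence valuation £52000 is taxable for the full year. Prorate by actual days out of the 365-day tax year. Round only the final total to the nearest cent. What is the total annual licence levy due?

1 September 2000 – 13 March 2001: 194 days at 1.8% → £52000 × 1.8% × 194/365 = £497.4904
14 March – 31 August 2001: 171 days at 0.65% → £52000 × 0.65% × 171/365 = £158.3507
Total = £655.8411

£655.84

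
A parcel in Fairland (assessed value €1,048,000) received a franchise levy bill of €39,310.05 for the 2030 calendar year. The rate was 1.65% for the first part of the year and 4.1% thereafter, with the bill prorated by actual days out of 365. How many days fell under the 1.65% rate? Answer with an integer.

Let d = days at the first rate; then 365 − d days at the second rate.
€1,048,000 × [1.65%·d + 4.1%·(365−d)] / 365 = €39,310.05
Solving gives d = 52, so the new rate took effect on February 22, 2030.

52 days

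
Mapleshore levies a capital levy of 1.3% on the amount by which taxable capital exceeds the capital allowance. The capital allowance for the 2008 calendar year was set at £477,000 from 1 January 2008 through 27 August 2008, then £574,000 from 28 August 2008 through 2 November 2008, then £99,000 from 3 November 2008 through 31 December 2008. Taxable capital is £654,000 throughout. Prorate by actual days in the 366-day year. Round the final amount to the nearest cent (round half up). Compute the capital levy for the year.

£2,862.31

1 January – 27 August 2008: 240 days, exemption £477,000 → (£654,000 − £477,000) × 1.3% × 240/366 = £1,508.8525
28 August – 2 November 2008: 67 days, exemption £574,000 → (£654,000 − £574,000) × 1.3% × 67/366 = £190.3825
3 November – 31 December 2008: 59 days, exemption £99,000 → (£654,000 − £99,000) × 1.3% × 59/366 = £1,163.0738
Total = £2,862.3087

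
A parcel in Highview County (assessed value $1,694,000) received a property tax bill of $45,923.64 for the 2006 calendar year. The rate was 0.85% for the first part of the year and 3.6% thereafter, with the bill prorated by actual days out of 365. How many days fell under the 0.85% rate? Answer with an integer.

118 days

Let d = days at the first rate; then 365 − d days at the second rate.
$1,694,000 × [0.85%·d + 3.6%·(365−d)] / 365 = $45,923.64
Solving gives d = 118, so the new rate took effect on 29 April 2006.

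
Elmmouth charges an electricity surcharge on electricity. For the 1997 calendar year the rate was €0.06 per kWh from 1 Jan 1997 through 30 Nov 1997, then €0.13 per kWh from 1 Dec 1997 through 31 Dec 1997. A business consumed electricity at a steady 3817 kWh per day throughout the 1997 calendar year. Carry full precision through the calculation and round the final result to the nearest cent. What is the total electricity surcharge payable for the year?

1 Jan – 30 Nov 1997: 334 days × 3817 kWh/day = 1,274,878 kWh at €0.06/kWh → €76,492.68
1 Dec – 31 Dec 1997: 31 days × 3817 kWh/day = 118,327 kWh at €0.13/kWh → €15,382.51

€91,875.19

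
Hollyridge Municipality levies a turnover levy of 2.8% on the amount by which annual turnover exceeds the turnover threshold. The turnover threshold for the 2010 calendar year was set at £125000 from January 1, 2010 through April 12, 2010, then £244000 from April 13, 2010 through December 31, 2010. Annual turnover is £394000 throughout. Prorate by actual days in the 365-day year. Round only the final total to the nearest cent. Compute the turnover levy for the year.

£5131.13

January 1 – April 12, 2010: 102 days, exemption £125000 → (£394000 − £125000) × 2.8% × 102/365 = £2104.8329
April 13 – December 31, 2010: 263 days, exemption £244000 → (£394000 − £244000) × 2.8% × 263/365 = £3026.3014
Total = £5131.1342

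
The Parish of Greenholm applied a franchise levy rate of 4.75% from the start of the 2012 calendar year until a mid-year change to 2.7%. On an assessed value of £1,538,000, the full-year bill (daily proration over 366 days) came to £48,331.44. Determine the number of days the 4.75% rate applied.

Let d = days at the first rate; then 366 − d days at the second rate.
£1,538,000 × [4.75%·d + 2.7%·(366−d)] / 366 = £48,331.44
Solving gives d = 79, so the new rate took effect on 20 March 2012.

79 days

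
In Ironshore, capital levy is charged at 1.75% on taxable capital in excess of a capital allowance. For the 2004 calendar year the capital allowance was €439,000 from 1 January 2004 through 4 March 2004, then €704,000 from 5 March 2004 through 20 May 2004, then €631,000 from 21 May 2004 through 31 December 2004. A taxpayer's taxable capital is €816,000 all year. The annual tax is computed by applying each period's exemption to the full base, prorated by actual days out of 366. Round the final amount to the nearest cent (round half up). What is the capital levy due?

1 January – 4 March 2004: 64 days, exemption €439,000 → (€816,000 − €439,000) × 1.75% × 64/366 = €1,153.6612
5 March – 20 May 2004: 77 days, exemption €704,000 → (€816,000 − €704,000) × 1.75% × 77/366 = €412.3497
21 May – 31 December 2004: 225 days, exemption €631,000 → (€816,000 − €631,000) × 1.75% × 225/366 = €1,990.2664
Total = €3,556.2773

€3,556.28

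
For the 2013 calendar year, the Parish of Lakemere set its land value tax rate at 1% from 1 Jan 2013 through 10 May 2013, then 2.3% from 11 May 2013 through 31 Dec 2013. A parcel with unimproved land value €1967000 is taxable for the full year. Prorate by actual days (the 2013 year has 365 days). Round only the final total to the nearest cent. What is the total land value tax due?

1 Jan – 10 May 2013: 130 days at 1% → €1967000 × 1% × 130/365 = €7005.7534
11 May – 31 Dec 2013: 235 days at 2.3% → €1967000 × 2.3% × 235/365 = €29127.7671
Total = €36133.5205

€36133.52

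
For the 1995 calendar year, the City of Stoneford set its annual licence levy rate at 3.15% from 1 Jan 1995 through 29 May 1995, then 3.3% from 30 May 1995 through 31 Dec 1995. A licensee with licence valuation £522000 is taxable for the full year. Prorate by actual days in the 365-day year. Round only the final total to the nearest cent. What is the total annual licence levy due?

1 Jan – 29 May 1995: 149 days at 3.15% → £522000 × 3.15% × 149/365 = £6712.3479
30 May – 31 Dec 1995: 216 days at 3.3% → £522000 × 3.3% × 216/365 = £10194.0164
Total = £16906.3644

£16906.36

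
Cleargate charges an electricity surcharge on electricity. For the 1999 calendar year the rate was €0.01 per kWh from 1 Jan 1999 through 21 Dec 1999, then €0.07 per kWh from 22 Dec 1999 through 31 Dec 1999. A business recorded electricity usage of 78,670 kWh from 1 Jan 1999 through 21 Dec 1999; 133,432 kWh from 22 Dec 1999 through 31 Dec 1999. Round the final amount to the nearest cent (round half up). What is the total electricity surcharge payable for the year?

1 Jan – 21 Dec 1999: 78,670 kWh at €0.01/kWh → €786.70
22 Dec – 31 Dec 1999: 133,432 kWh at €0.07/kWh → €9,340.24

€10,126.94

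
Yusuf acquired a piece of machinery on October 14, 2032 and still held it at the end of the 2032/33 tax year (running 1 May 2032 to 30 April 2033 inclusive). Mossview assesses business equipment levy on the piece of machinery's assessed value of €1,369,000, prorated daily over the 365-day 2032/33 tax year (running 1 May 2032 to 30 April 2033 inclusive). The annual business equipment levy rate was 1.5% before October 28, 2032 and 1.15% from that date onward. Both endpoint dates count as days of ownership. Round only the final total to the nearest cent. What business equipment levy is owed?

October 14 – October 27, 2032: 14 days at 1.5% → €1,369,000 × 1.5% × 14/365 = €787.6438
October 28, 2032 – April 30, 2033: 185 days at 1.15% → €1,369,000 × 1.15% × 185/365 = €7,979.5822
Total = €8,767.2260

€8,767.23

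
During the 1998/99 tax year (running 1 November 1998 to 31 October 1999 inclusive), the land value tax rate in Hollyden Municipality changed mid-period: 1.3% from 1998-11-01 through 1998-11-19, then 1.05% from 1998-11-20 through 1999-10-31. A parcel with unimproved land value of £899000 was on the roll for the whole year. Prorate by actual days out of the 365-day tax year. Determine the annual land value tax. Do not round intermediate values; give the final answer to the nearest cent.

£9556.49

1998-11-01 to 1998-11-19: 19 days at 1.3% → £899000 × 1.3% × 19/365 = £608.3644
1998-11-20 to 1999-10-31: 346 days at 1.05% → £899000 × 1.05% × 346/365 = £8948.1288
Total = £9556.4932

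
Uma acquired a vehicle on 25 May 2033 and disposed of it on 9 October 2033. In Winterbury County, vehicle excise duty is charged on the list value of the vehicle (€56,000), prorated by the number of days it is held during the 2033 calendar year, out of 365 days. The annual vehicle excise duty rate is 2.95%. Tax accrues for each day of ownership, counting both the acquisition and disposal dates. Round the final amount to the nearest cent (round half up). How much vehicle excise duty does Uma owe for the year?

€624.59

Days held (25 May – 9 October 2033): 138 out of 365
Tax = €56,000 × 2.95% × 138/365 = €624.5918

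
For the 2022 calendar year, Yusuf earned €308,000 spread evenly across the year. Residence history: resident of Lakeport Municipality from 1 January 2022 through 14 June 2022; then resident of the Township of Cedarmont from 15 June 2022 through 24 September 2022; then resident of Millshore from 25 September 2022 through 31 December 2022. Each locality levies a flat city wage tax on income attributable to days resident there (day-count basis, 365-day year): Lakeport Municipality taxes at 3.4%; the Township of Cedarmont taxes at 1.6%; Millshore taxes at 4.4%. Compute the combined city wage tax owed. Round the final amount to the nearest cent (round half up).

€9,749.68

Lakeport Municipality, 1 January – 14 June 2022: 165 days → €308,000 × 3.4% × 165/365 = €4,733.9178
The Township of Cedarmont, 15 June – 24 September 2022: 102 days → €308,000 × 1.6% × 102/365 = €1,377.1397
Millshore, 25 September – 31 December 2022: 98 days → €308,000 × 4.4% × 98/365 = €3,638.6192
Total = €9,749.6767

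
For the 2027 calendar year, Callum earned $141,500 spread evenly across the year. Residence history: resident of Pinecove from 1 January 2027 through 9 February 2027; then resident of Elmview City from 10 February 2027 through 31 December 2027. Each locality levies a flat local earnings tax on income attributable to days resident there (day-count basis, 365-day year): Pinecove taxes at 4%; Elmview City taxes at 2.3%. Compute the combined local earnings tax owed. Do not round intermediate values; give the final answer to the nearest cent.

Pinecove, 1 January – 9 February 2027: 40 days → $141,500 × 4% × 40/365 = $620.2740
Elmview City, 10 February – 31 December 2027: 325 days → $141,500 × 2.3% × 325/365 = $2,897.8425
Total = $3,518.1164

$3,518.12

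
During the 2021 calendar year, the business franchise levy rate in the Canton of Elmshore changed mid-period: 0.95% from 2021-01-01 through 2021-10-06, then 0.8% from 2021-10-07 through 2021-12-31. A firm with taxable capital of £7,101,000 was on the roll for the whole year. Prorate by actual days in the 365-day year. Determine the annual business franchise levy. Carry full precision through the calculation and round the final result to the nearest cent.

£64,949.83

2021-01-01 to 2021-10-06: 279 days at 0.95% → £7,101,000 × 0.95% × 279/365 = £51,564.9329
2021-10-07 to 2021-12-31: 86 days at 0.8% → £7,101,000 × 0.8% × 86/365 = £13,384.8986
Total = £64,949.8315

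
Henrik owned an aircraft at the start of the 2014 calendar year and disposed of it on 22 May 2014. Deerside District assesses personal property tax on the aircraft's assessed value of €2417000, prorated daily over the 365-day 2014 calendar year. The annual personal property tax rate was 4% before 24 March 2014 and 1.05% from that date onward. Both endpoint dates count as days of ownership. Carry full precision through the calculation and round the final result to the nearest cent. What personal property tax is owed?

€25891.70

1 January – 23 March 2014: 82 days at 4% → €2417000 × 4% × 82/365 = €21719.8904
24 March – 22 May 2014: 60 days at 1.05% → €2417000 × 1.05% × 60/365 = €4171.8082
Total = €25891.6986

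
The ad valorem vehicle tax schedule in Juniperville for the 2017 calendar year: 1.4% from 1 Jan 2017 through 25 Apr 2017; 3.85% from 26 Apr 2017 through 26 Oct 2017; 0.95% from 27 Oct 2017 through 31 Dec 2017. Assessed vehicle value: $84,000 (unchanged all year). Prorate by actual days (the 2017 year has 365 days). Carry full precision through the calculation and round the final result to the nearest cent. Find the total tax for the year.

1 Jan – 25 Apr 2017: 115 days at 1.4% → $84,000 × 1.4% × 115/365 = $370.5205
26 Apr – 26 Oct 2017: 184 days at 3.85% → $84,000 × 3.85% × 184/365 = $1,630.2904
27 Oct – 31 Dec 2017: 66 days at 0.95% → $84,000 × 0.95% × 66/365 = $144.2959
Total = $2,145.1068

$2,145.11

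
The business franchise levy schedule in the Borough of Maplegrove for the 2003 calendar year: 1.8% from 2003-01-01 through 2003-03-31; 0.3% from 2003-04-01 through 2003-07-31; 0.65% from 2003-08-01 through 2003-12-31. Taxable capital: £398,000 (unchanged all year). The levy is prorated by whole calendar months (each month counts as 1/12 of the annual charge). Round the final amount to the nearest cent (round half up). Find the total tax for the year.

£3,266.92

2003-01-01 to 2003-03-31: 3 months at 1.8% → £398,000 × 1.8% × 3/12 = £1,791.0000
2003-04-01 to 2003-07-31: 4 months at 0.3% → £398,000 × 0.3% × 4/12 = £398.0000
2003-08-01 to 2003-12-31: 5 months at 0.65% → £398,000 × 0.65% × 5/12 = £1,077.9167
Total = £3,266.9167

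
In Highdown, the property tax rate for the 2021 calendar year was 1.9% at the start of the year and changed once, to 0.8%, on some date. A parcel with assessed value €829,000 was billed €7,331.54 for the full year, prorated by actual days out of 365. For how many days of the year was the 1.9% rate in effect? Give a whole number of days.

28 days

Let d = days at the first rate; then 365 − d days at the second rate.
€829,000 × [1.9%·d + 0.8%·(365−d)] / 365 = €7,331.54
Solving gives d = 28, so the new rate took effect on January 29, 2021.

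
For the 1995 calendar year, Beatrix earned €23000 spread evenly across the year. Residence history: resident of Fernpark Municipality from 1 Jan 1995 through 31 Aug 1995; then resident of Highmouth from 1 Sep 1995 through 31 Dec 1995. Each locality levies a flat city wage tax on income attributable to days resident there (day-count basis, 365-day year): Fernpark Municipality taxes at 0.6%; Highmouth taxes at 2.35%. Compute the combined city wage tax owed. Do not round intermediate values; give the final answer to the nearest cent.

€272.53

Fernpark Municipality, 1 Jan – 31 Aug 1995: 243 days → €23000 × 0.6% × 243/365 = €91.8740
Highmouth, 1 Sep – 31 Dec 1995: 122 days → €23000 × 2.35% × 122/365 = €180.6603
Total = €272.5342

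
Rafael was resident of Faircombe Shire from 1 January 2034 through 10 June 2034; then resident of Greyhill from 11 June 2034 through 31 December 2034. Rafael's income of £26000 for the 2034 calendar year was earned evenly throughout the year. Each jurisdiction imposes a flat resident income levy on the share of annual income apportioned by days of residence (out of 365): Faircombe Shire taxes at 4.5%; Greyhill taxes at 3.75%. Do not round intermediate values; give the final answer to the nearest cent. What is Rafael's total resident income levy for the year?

Faircombe Shire, 1 January – 10 June 2034: 161 days → £26000 × 4.5% × 161/365 = £516.0822
Greyhill, 11 June – 31 December 2034: 204 days → £26000 × 3.75% × 204/365 = £544.9315
Total = £1061.0137

£1061.01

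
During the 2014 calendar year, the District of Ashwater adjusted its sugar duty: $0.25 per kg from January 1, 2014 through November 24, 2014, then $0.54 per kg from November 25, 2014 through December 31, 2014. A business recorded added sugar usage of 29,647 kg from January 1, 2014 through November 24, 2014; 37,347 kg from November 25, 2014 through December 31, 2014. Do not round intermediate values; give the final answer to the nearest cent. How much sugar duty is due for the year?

$27,579.13

January 1 – November 24, 2014: 29,647 kg at $0.25/kg → $7,411.75
November 25 – December 31, 2014: 37,347 kg at $0.54/kg → $20,167.38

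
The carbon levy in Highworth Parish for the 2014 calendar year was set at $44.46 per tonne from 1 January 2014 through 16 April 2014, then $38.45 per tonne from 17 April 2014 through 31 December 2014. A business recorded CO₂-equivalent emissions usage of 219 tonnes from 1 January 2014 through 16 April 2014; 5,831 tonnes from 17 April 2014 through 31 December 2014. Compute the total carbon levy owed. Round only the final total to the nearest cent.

1 January – 16 April 2014: 219 tonnes at $44.46/tonne → $9736.74
17 April – 31 December 2014: 5,831 tonnes at $38.45/tonne → $224201.95

$233938.69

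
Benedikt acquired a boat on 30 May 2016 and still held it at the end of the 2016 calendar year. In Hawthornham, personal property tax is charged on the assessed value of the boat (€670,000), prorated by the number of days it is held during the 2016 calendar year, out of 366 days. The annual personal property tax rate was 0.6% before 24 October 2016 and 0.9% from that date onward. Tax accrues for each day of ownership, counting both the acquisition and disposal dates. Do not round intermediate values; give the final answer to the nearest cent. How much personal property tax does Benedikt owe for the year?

30 May – 23 October 2016: 147 days at 0.6% → €670,000 × 0.6% × 147/366 = €1,614.5902
24 October – 31 December 2016: 69 days at 0.9% → €670,000 × 0.9% × 69/366 = €1,136.8033
Total = €2,751.3934

€2,751.39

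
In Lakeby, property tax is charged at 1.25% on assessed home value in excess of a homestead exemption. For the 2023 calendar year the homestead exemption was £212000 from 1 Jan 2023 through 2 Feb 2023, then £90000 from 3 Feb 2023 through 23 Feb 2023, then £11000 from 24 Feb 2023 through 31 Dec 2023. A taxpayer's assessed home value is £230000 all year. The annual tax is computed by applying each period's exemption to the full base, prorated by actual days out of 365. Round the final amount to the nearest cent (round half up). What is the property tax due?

1 Jan – 2 Feb 2023: 33 days, exemption £212000 → (£230000 − £212000) × 1.25% × 33/365 = £20.3425
3 Feb – 23 Feb 2023: 21 days, exemption £90000 → (£230000 − £90000) × 1.25% × 21/365 = £100.6849
24 Feb – 31 Dec 2023: 311 days, exemption £11000 → (£230000 − £11000) × 1.25% × 311/365 = £2332.5000
Total = £2453.5274

£2453.53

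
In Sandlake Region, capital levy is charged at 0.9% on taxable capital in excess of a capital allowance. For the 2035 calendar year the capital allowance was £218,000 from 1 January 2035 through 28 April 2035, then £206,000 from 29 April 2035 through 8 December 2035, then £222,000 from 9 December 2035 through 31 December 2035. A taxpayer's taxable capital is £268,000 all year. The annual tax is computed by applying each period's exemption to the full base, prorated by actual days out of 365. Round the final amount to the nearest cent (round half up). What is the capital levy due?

1 January – 28 April 2035: 118 days, exemption £218,000 → (£268,000 − £218,000) × 0.9% × 118/365 = £145.4795
29 April – 8 December 2035: 224 days, exemption £206,000 → (£268,000 − £206,000) × 0.9% × 224/365 = £342.4438
9 December – 31 December 2035: 23 days, exemption £222,000 → (£268,000 − £222,000) × 0.9% × 23/365 = £26.0877
Total = £514.0110

£514.01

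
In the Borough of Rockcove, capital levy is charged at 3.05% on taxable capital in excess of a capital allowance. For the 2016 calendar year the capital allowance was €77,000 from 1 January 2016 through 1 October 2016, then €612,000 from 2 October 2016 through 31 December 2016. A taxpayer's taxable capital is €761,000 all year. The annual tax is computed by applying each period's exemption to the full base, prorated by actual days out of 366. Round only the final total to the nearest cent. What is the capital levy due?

€16,804.92

1 January – 1 October 2016: 275 days, exemption €77,000 → (€761,000 − €77,000) × 3.05% × 275/366 = €15,675.0000
2 October – 31 December 2016: 91 days, exemption €612,000 → (€761,000 − €612,000) × 3.05% × 91/366 = €1,129.9167
Total = €16,804.9167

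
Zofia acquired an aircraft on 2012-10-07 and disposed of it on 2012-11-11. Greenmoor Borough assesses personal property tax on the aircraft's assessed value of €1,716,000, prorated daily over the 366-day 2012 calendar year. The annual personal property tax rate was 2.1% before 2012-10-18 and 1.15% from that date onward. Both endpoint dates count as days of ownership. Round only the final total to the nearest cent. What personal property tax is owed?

€2,431.00

2012-10-07 to 2012-10-17: 11 days at 2.1% → €1,716,000 × 2.1% × 11/366 = €1,083.0492
2012-10-18 to 2012-11-11: 25 days at 1.15% → €1,716,000 × 1.15% × 25/366 = €1,347.9508
Total = €2,431.0000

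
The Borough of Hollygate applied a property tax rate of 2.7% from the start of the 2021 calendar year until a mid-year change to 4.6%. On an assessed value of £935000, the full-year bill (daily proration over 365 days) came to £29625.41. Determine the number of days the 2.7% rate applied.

Let d = days at the first rate; then 365 − d days at the second rate.
£935000 × [2.7%·d + 4.6%·(365−d)] / 365 = £29625.41
Solving gives d = 275, so the new rate took effect on October 3, 2021.

275 days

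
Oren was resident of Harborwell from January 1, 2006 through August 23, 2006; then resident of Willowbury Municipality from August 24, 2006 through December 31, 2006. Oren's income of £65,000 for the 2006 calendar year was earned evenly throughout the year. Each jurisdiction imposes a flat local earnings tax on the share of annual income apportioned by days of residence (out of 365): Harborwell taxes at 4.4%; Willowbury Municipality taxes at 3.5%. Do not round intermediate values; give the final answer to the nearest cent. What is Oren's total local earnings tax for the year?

£2,651.64

Harborwell, January 1 – August 23, 2006: 235 days → £65,000 × 4.4% × 235/365 = £1,841.3699
Willowbury Municipality, August 24 – December 31, 2006: 130 days → £65,000 × 3.5% × 130/365 = £810.2740
Total = £2,651.6438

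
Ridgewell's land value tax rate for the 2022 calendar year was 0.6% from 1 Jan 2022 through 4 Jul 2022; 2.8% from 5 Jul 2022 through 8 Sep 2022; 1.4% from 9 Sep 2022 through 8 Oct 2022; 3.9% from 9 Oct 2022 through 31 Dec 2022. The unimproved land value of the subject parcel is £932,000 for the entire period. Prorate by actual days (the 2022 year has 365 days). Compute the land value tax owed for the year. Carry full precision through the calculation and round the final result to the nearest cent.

1 Jan – 4 Jul 2022: 185 days at 0.6% → £932,000 × 0.6% × 185/365 = £2,834.3014
5 Jul – 8 Sep 2022: 66 days at 2.8% → £932,000 × 2.8% × 66/365 = £4,718.7288
9 Sep – 8 Oct 2022: 30 days at 1.4% → £932,000 × 1.4% × 30/365 = £1,072.4384
9 Oct – 31 Dec 2022: 84 days at 3.9% → £932,000 × 3.9% × 84/365 = £8,365.0192
Total = £16,990.4877

£16,990.49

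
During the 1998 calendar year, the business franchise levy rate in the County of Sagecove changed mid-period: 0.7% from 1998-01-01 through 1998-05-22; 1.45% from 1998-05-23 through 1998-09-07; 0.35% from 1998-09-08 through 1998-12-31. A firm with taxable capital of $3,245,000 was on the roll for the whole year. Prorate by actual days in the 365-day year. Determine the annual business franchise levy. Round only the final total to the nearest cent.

1998-01-01 to 1998-05-22: 142 days at 0.7% → $3,245,000 × 0.7% × 142/365 = $8,837.0685
1998-05-23 to 1998-09-07: 108 days at 1.45% → $3,245,000 × 1.45% × 108/365 = $13,922.3836
1998-09-08 to 1998-12-31: 115 days at 0.35% → $3,245,000 × 0.35% × 115/365 = $3,578.3904
Total = $26,337.8425

$26,337.84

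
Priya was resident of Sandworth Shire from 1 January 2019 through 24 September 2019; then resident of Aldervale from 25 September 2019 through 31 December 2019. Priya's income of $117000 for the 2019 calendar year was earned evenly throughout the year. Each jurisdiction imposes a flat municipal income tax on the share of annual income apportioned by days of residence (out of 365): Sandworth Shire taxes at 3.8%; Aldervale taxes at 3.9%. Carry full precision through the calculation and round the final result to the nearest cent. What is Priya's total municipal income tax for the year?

$4477.41

Sandworth Shire, 1 January – 24 September 2019: 267 days → $117000 × 3.8% × 267/365 = $3252.2795
Aldervale, 25 September – 31 December 2019: 98 days → $117000 × 3.9% × 98/365 = $1225.1342
Total = $4477.4137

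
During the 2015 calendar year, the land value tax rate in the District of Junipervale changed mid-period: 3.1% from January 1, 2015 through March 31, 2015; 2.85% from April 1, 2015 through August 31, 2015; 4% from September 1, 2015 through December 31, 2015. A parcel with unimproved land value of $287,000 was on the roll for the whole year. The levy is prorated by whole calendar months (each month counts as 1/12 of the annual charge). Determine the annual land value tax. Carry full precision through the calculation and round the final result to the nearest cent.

January 1 – March 31, 2015: 3 months at 3.1% → $287,000 × 3.1% × 3/12 = $2,224.2500
April 1 – August 31, 2015: 5 months at 2.85% → $287,000 × 2.85% × 5/12 = $3,408.1250
September 1 – December 31, 2015: 4 months at 4% → $287,000 × 4% × 4/12 = $3,826.6667
Total = $9,459.0417

$9,459.04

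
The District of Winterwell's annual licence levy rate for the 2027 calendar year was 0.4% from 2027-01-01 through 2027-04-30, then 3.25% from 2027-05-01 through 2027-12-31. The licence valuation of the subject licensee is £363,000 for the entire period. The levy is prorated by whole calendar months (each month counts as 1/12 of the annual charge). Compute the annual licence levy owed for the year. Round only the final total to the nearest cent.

£8,349.00

2027-01-01 to 2027-04-30: 4 months at 0.4% → £363,000 × 0.4% × 4/12 = £484.0000
2027-05-01 to 2027-12-31: 8 months at 3.25% → £363,000 × 3.25% × 8/12 = £7,865.0000
Total = £8,349.0000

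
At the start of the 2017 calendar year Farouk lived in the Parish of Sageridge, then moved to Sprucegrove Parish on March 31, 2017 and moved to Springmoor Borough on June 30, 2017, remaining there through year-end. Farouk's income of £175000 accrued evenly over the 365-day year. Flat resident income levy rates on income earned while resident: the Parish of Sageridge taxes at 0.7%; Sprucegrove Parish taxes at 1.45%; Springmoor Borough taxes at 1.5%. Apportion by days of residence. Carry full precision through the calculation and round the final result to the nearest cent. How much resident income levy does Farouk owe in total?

The Parish of Sageridge, January 1 – March 30, 2017: 89 days → £175000 × 0.7% × 89/365 = £298.6986
Sprucegrove Parish, March 31 – June 29, 2017: 91 days → £175000 × 1.45% × 91/365 = £632.6370
Springmoor Borough, June 30 – December 31, 2017: 185 days → £175000 × 1.5% × 185/365 = £1330.4795
Total = £2261.8151

£2261.82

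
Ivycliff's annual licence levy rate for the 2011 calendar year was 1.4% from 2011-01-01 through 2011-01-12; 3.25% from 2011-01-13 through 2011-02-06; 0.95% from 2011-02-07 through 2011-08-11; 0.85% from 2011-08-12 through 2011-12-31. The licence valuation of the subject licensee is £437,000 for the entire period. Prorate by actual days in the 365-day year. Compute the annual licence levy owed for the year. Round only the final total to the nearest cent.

£4,734.57

2011-01-01 to 2011-01-12: 12 days at 1.4% → £437,000 × 1.4% × 12/365 = £201.1397
2011-01-13 to 2011-02-06: 25 days at 3.25% → £437,000 × 3.25% × 25/365 = £972.7740
2011-02-07 to 2011-08-11: 186 days at 0.95% → £437,000 × 0.95% × 186/365 = £2,115.5589
2011-08-12 to 2011-12-31: 142 days at 0.85% → £437,000 × 0.85% × 142/365 = £1,445.0932
Total = £4,734.5658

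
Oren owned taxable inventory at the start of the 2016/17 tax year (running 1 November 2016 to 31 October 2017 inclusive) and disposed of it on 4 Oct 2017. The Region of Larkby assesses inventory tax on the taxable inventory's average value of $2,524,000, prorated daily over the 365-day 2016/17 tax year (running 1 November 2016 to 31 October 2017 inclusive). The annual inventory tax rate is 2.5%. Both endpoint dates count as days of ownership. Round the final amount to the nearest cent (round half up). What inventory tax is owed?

Days held (1 Nov 2016 – 4 Oct 2017): 338 out of 365
Tax = $2,524,000 × 2.5% × 338/365 = $58,432.3288

$58,432.33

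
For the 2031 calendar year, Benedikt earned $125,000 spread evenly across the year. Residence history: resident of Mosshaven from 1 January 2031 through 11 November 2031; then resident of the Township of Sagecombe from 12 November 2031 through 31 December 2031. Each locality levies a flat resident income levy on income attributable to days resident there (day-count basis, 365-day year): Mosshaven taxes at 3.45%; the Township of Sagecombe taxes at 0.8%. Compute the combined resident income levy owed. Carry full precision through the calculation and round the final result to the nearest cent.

Mosshaven, 1 January – 11 November 2031: 315 days → $125,000 × 3.45% × 315/365 = $3,721.7466
The Township of Sagecombe, 12 November – 31 December 2031: 50 days → $125,000 × 0.8% × 50/365 = $136.9863
Total = $3,858.7329

$3,858.73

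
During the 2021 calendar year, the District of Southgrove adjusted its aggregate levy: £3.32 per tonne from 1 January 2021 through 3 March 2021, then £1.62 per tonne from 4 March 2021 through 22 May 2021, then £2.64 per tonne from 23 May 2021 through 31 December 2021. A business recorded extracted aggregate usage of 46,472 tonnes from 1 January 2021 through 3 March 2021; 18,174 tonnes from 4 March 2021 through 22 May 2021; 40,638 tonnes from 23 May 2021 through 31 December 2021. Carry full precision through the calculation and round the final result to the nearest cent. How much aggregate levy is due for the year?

1 January – 3 March 2021: 46,472 tonnes at £3.32/tonne → £154,287.04
4 March – 22 May 2021: 18,174 tonnes at £1.62/tonne → £29,441.88
23 May – 31 December 2021: 40,638 tonnes at £2.64/tonne → £107,284.32

£291,013.24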